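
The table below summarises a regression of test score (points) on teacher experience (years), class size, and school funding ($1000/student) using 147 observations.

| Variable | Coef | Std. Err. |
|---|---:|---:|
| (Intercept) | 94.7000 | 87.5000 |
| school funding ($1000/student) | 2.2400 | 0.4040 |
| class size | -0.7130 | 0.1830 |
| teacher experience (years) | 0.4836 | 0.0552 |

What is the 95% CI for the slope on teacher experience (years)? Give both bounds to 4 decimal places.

(0.3745, 0.5927)

Read off: b = 0.4836, SE = 0.0552 for teacher experience (years).
df = n − k − 1 = 147 − 3 − 1 = 143.
t* = t_{0.025, 143} = 1.976692.
Margin = t* × SE = 1.976692 × 0.0552 = 0.109113.
CI: 0.4836 ± 0.109113 → (0.3745, 0.5927).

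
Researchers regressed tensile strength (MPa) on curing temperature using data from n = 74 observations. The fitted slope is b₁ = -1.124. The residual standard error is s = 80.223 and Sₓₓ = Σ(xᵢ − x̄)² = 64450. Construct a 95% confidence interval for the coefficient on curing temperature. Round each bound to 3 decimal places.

SE(b₁) = s/√Sₓₓ = 80.223/√64450 = 0.316.
df = n − 2 = 72.
t* = t_{0.025, 72} = 1.993464.
Margin = t* × SE = 1.993464 × 0.316 = 0.62994.
CI: -1.124 ± 0.62994 → (-1.754, -0.494).
With 95% confidence, each one-unit increase in curing temperature is associated with a change of between -1.754 and -0.494 MPa in tensile strength.

(-1.754, -0.494)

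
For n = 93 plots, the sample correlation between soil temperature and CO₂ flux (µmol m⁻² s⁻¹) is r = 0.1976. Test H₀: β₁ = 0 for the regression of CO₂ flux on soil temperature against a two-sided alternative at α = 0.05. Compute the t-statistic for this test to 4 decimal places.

t = r·√(n − 2)/√(1 − r²) = 0.1976·√91/√0.960954 = 1.9229.
df = n − 2 = 91.
Two-sided p ≈ 0.0576, which is ≥ 0.05, so fail to reject H₀.
The data do not give significant evidence of a linear association between soil temperature and CO₂ flux.

t = 1.9229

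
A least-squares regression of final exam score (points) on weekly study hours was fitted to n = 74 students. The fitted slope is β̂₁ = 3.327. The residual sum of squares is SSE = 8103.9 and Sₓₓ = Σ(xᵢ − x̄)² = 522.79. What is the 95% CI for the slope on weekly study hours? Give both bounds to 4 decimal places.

(2.4020, 4.2520)

MSE = SSE/(n − 2) = 8103.9/72 = 112.554.
SE(β̂₁) = √(MSE/Sₓₓ) = √(112.554/522.79) = 0.463999.
df = n − 2 = 72.
t* = t_{0.025, 72} = 1.993464.
Margin = t* × SE = 1.993464 × 0.463999 = 0.924965.
CI: 3.327 ± 0.924965 → (2.4020, 4.2520).
With 95% confidence, each one-unit increase in weekly study hours is associated with a change of between 2.4020 and 4.2520 points in final exam score.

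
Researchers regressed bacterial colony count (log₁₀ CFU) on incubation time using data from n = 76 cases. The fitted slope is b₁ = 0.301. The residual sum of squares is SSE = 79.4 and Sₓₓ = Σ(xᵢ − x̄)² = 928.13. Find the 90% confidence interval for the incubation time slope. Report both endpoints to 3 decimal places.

(0.244, 0.358)

MSE = SSE/(n − 2) = 79.4/74 = 1.07297.
SE(b₁) = √(MSE/Sₓₓ) = √(1.07297/928.13) = 0.0340009.
df = n − 2 = 74.
t* = t_{0.05, 74} = 1.665707.
Margin = t* × SE = 1.665707 × 0.0340009 = 0.05664.
CI: 0.301 ± 0.05664 → (0.244, 0.358).
With 90% confidence, each one-unit increase in incubation time is associated with a change of between 0.244 and 0.358 log₁₀ CFU in bacterial colony count.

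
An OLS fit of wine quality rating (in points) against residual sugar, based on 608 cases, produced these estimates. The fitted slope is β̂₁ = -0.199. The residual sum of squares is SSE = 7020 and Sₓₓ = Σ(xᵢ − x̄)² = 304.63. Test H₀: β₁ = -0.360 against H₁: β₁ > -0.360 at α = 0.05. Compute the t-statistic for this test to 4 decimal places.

MSE = SSE/(n − 2) = 7020/606 = 11.5842.
SE(β̂₁) = √(MSE/Sₓₓ) = √(11.5842/304.63) = 0.195005.
t = (-0.199 − (-0.360)) / 0.195005 = 0.8256.
df = n − 2 = 606.
One-sided p ≈ 0.2047, which is ≥ 0.05, so fail to reject H₀.
The data do not give significant evidence that the true slope on residual sugar exceeds -0.360 points per unit.

t = 0.8256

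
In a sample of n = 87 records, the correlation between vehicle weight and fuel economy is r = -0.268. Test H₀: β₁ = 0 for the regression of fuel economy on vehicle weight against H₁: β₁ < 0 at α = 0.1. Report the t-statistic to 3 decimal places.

t = r·√(n − 2)/√(1 − r²) = -0.268·√85/√0.928176 = -2.565.
df = n − 2 = 85.
One-sided p ≈ 0.0060, which is < 0.1, so reject H₀.
There is evidence of a linear association between vehicle weight and fuel economy.

t = -2.565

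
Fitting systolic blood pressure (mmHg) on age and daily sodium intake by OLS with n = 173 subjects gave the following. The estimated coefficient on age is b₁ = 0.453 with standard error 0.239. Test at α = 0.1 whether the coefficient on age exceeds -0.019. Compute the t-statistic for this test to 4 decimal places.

t = 1.9749

H₀: β₁ = -0.019 vs H₁: β₁ > -0.019.
t = (b₁ − β₁⁰)/SE = (0.453 − (-0.019)) / 0.239 = 1.9749.
df = n − k − 1 = 173 − 2 − 1 = 170.
One-sided p ≈ 0.0249, which is < 0.1, so reject H₀.
There is evidence that the true slope on age exceeds -0.019 mmHg per unit, holding the other predictors fixed.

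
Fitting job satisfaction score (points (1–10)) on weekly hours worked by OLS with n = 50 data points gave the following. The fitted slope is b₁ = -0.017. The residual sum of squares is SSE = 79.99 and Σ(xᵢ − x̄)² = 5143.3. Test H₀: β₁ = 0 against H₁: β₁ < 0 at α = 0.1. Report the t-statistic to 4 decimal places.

MSE = SSE/(n − 2) = 79.99/48 = 1.66646.
SE(b₁) = √(MSE/Sₓₓ) = √(1.66646/5143.3) = 0.0180002.
t = -0.017 / 0.0180002 = -0.9444.
df = n − 2 = 48.
One-sided p ≈ 0.1748, which is ≥ 0.1, so fail to reject H₀.
The data do not give significant evidence that the true slope on weekly hours worked is negative.

t = -0.9444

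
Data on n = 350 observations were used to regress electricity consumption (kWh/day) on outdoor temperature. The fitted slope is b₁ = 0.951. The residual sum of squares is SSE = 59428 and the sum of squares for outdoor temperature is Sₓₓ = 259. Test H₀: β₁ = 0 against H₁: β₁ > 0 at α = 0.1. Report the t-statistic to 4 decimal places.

t = 1.1712

MSE = SSE/(n − 2) = 59428/348 = 170.77.
SE(b₁) = √(MSE/Sₓₓ) = √(170.77/259) = 0.812.
t = 0.951 / 0.812 = 1.1712.
df = n − 2 = 348.
One-sided p ≈ 0.1212, which is ≥ 0.1, so fail to reject H₀.
The data do not give significant evidence that the true slope on outdoor temperature is positive.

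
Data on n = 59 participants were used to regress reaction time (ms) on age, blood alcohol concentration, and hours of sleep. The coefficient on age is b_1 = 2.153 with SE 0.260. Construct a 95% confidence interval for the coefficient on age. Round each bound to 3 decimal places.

df = n − k − 1 = 59 − 3 − 1 = 55.
t* = t_{0.025, 55} = 2.004045.
Margin = t* × SE = 2.004045 × 0.260 = 0.52105.
CI: 2.153 ± 0.52105 → (1.632, 2.674).
With 95% confidence, each one-unit increase in age is associated with a change of between 1.632 and 2.674 ms in reaction time, holding the other predictors fixed.

(1.632, 2.674)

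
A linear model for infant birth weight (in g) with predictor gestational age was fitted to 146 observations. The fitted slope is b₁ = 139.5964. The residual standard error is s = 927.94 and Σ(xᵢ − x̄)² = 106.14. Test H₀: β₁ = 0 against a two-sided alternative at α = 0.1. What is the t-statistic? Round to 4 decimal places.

SE(b₁) = s/√Sₓₓ = 927.94/√106.14 = 90.07.
t = 139.5964 / 90.07 = 1.5499.
df = n − 2 = 144.
Two-sided p ≈ 0.1234, which is ≥ 0.1, so fail to reject H₀.
The data do not give significant evidence of an association between gestational age and infant birth weight.

t = 1.5499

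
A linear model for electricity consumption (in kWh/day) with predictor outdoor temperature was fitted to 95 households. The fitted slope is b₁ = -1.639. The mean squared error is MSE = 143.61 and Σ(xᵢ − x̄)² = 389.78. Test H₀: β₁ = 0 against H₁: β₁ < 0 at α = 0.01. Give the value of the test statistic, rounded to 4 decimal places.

t = -2.7002

SE(b₁) = √(MSE/Sₓₓ) = √(143.61/389.78) = 0.606991.
t = -1.639 / 0.606991 = -2.7002.
df = n − 2 = 93.
One-sided p ≈ 0.0041, which is < 0.01, so reject H₀.
There is evidence that the true slope on outdoor temperature is negative.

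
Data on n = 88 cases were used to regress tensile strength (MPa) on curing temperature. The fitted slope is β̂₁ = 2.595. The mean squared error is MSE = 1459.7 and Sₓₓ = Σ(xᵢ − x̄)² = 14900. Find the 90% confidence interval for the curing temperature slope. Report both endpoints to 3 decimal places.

(2.075, 3.115)

SE(β̂₁) = √(MSE/Sₓₓ) = √(1459.7/14900) = 0.312996.
df = n − 2 = 86.
t* = t_{0.05, 86} = 1.662765.
Margin = t* × SE = 1.662765 × 0.312996 = 0.52044.
CI: 2.595 ± 0.52044 → (2.075, 3.115).
With 90% confidence, each one-unit increase in curing temperature is associated with a change of between 2.075 and 3.115 MPa in tensile strength.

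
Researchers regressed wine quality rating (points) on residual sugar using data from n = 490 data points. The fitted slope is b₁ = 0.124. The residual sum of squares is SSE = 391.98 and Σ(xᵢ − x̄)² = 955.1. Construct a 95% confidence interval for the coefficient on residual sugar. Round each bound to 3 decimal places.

(0.067, 0.181)

MSE = SSE/(n − 2) = 391.98/488 = 0.803238.
SE(b₁) = √(MSE/Sₓₓ) = √(0.803238/955.1) = 0.029.
df = n − 2 = 488.
t* = t_{0.025, 488} = 1.964837.
Margin = t* × SE = 1.964837 × 0.029 = 0.05698.
CI: 0.124 ± 0.05698 → (0.067, 0.181).
With 95% confidence, each one-unit increase in residual sugar is associated with a change of between 0.067 and 0.181 points in wine quality rating.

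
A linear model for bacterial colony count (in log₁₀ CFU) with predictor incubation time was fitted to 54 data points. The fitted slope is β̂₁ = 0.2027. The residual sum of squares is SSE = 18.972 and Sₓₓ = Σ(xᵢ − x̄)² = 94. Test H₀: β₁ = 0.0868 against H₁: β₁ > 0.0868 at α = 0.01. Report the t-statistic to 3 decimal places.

t = 1.860

MSE = SSE/(n − 2) = 18.972/52 = 0.364846.
SE(β̂₁) = √(MSE/Sₓₓ) = √(0.364846/94) = 0.0623004.
t = (0.2027 − 0.0868) / 0.0623004 = 1.860.
df = n − 2 = 52.
One-sided p ≈ 0.0342, which is ≥ 0.01, so fail to reject H₀.
The data do not give significant evidence that the true slope on incubation time exceeds 0.0868 log₁₀ CFU per unit.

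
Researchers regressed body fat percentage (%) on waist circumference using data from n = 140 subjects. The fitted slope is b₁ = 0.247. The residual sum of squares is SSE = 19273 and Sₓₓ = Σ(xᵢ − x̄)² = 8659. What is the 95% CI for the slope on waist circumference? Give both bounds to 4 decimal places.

(-0.0041, 0.4981)

MSE = SSE/(n − 2) = 19273/138 = 139.659.
SE(b₁) = √(MSE/Sₓₓ) = √(139.659/8659) = 0.126999.
df = n − 2 = 138.
t* = t_{0.025, 138} = 1.977304.
Margin = t* × SE = 1.977304 × 0.126999 = 0.251116.
CI: 0.247 ± 0.251116 → (-0.0041, 0.4981).
With 95% confidence, each one-unit increase in waist circumference is associated with a change of between -0.0041 and 0.4981 % in body fat percentage.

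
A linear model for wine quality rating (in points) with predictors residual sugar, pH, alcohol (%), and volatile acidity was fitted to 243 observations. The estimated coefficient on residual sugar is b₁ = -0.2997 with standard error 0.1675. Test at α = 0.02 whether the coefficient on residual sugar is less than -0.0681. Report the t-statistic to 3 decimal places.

t = -1.383

H₀: β₁ = -0.0681 vs H₁: β₁ < -0.0681.
t = (b₁ − β₁⁰)/SE = (-0.2997 − (-0.0681)) / 0.1675 = -1.383.
df = n − k − 1 = 243 − 4 − 1 = 238.
One-sided p ≈ 0.0840, which is ≥ 0.02, so fail to reject H₀.
The data do not give significant evidence that the true slope on residual sugar is below -0.0681 points per unit, holding the other predictors fixed.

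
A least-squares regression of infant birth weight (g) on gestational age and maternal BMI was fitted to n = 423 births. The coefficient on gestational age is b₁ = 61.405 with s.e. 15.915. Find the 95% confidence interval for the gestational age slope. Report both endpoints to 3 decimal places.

df = n − k − 1 = 423 − 2 − 1 = 420.
t* = t_{0.025, 420} = 1.965628.
Margin = t* × SE = 1.965628 × 15.915 = 31.28297.
CI: 61.405 ± 31.28297 → (30.122, 92.688).
With 95% confidence, each one-unit increase in gestational age is associated with a change of between 30.122 and 92.688 g in infant birth weight, holding the other predictors fixed.

(30.122, 92.688)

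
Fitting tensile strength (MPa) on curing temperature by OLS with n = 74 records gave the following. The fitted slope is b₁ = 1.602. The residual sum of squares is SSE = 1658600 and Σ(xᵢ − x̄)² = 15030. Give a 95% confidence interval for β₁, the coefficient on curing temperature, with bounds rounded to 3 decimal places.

(-0.866, 4.070)

MSE = SSE/(n − 2) = 1658600/72 = 23036.1.
SE(b₁) = √(MSE/Sₓₓ) = √(23036.1/15030) = 1.23801.
df = n − 2 = 72.
t* = t_{0.025, 72} = 1.993464.
Margin = t* × SE = 1.993464 × 1.23801 = 2.46793.
CI: 1.602 ± 2.46793 → (-0.866, 4.070).
With 95% confidence, each one-unit increase in curing temperature is associated with a change of between -0.866 and 4.070 MPa in tensile strength.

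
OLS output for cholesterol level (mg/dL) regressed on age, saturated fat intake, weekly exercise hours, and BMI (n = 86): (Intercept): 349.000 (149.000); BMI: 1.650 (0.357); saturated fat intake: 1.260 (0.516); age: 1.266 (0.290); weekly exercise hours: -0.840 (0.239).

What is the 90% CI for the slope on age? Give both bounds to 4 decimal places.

Read off: b = 1.266, SE = 0.290 for age.
df = n − k − 1 = 86 − 4 − 1 = 81.
t* = t_{0.05, 81} = 1.663884.
Margin = t* × SE = 1.663884 × 0.290 = 0.482526.
CI: 1.266 ± 0.482526 → (0.7835, 1.7485).

(0.7835, 1.7485)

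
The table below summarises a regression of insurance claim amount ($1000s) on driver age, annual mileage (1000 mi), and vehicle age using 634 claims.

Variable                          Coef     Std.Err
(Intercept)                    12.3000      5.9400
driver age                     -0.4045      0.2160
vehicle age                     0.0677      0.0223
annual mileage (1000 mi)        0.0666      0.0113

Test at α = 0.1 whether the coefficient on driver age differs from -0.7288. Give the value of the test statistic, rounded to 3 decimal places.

Read off: b = -0.4045, SE = 0.2160 for driver age.
H₀: β₁ = -0.7288 vs H₁: β₁ ≠ -0.7288.
t = (-0.4045 − (-0.7288)) / 0.2160 = 1.501.
df = n − k − 1 = 634 − 3 − 1 = 630.
Two-sided p ≈ 0.1338, which is ≥ 0.1, so fail to reject H₀.
The data are consistent with a true slope of -0.7288 $1000s per unit of driver age, holding the other predictors fixed.

t = 1.501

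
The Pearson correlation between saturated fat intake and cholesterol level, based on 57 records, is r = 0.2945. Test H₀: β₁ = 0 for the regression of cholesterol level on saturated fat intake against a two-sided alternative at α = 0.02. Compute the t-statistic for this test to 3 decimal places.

t = r·√(n − 2)/√(1 − r²) = 0.2945·√55/√0.91327 = 2.285.
df = n − 2 = 55.
Two-sided p ≈ 0.0262, which is ≥ 0.02, so fail to reject H₀.
The data do not give significant evidence of a linear association between saturated fat intake and cholesterol level.

t = 2.285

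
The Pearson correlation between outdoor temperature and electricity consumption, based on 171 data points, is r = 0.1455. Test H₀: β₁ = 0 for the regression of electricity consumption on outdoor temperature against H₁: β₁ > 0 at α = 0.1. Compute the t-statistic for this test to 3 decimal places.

t = r·√(n − 2)/√(1 − r²) = 0.1455·√169/√0.97883 = 1.912.
df = n − 2 = 169.
One-sided p ≈ 0.0288, which is < 0.1, so reject H₀.
There is evidence of a linear association between outdoor temperature and electricity consumption.

t = 1.912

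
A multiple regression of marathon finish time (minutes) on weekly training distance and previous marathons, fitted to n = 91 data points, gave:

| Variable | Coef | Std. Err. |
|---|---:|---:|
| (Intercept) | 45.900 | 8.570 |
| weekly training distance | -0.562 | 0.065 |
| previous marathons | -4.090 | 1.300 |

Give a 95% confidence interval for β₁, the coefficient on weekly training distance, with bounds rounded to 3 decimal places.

(-0.691, -0.433)

Read off: b = -0.562, SE = 0.065 for weekly training distance.
df = n − k − 1 = 91 − 2 − 1 = 88.
t* = t_{0.025, 88} = 1.98729.
Margin = t* × SE = 1.98729 × 0.065 = 0.12917.
CI: -0.562 ± 0.12917 → (-0.691, -0.433).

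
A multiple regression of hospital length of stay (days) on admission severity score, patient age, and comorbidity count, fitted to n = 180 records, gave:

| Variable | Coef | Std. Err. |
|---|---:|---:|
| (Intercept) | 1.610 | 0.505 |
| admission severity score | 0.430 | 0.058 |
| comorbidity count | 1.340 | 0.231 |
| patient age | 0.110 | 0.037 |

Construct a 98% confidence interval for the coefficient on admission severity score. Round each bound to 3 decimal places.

Read off: b = 0.430, SE = 0.058 for admission severity score.
df = n − k − 1 = 180 − 3 − 1 = 176.
t* = t_{0.01, 176} = 2.347722.
Margin = t* × SE = 2.347722 × 0.058 = 0.13617.
CI: 0.430 ± 0.13617 → (0.294, 0.566).

(0.294, 0.566)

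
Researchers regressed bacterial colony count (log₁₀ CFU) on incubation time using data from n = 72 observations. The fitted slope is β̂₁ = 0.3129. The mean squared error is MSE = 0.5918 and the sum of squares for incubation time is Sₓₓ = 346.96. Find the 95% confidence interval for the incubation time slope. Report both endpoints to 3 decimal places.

SE(β̂₁) = √(MSE/Sₓₓ) = √(0.5918/346.96) = 0.0412998.
df = n − 2 = 70.
t* = t_{0.025, 70} = 1.994437.
Margin = t* × SE = 1.994437 × 0.0412998 = 0.08237.
CI: 0.3129 ± 0.08237 → (0.231, 0.395).
With 95% confidence, each one-unit increase in incubation time is associated with a change of between 0.231 and 0.395 log₁₀ CFU in bacterial colony count.

(0.231, 0.395)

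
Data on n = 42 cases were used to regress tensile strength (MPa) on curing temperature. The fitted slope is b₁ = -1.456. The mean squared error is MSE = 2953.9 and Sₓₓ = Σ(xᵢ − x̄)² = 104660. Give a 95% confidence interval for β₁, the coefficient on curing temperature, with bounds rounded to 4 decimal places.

SE(b₁) = √(MSE/Sₓₓ) = √(2953.9/104660) = 0.167999.
df = n − 2 = 40.
t* = t_{0.025, 40} = 2.021075.
Margin = t* × SE = 2.021075 × 0.167999 = 0.339539.
CI: -1.456 ± 0.339539 → (-1.7955, -1.1165).
With 95% confidence, each one-unit increase in curing temperature is associated with a change of between -1.7955 and -1.1165 MPa in tensile strength.

(-1.7955, -1.1165)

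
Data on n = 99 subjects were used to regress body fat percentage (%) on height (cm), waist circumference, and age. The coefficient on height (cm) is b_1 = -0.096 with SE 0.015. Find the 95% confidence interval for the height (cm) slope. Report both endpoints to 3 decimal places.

df = n − k − 1 = 99 − 3 − 1 = 95.
t* = t_{0.025, 95} = 1.985251.
Margin = t* × SE = 1.985251 × 0.015 = 0.02978.
CI: -0.096 ± 0.02978 → (-0.126, -0.066).
With 95% confidence, each one-unit increase in height (cm) is associated with a change of between -0.126 and -0.066 % in body fat percentage, holding the other predictors fixed.

(-0.126, -0.066)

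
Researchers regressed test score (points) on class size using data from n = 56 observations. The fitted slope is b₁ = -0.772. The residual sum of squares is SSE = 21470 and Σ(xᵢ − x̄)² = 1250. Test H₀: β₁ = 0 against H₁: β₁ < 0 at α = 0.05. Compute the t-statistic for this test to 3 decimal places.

MSE = SSE/(n − 2) = 21470/54 = 397.593.
SE(b₁) = √(MSE/Sₓₓ) = √(397.593/1250) = 0.563981.
t = -0.772 / 0.563981 = -1.369.
df = n − 2 = 54.
One-sided p ≈ 0.0884, which is ≥ 0.05, so fail to reject H₀.
The data do not give significant evidence that the true slope on class size is negative.

t = -1.369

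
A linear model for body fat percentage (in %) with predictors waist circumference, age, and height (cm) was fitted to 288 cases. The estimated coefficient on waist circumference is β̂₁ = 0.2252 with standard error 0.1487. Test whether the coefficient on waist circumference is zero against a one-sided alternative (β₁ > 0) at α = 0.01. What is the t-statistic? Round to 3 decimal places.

H₀: β₁ = 0 vs H₁: β₁ > 0.
t = (β̂₁ − β₁⁰)/SE = 0.2252 / 0.1487 = 1.514.
df = n − k − 1 = 288 − 3 − 1 = 284.
One-sided p ≈ 0.0655, which is ≥ 0.01, so fail to reject H₀.
The data do not give significant evidence that the true slope on waist circumference is positive, holding the other predictors fixed.

t = 1.514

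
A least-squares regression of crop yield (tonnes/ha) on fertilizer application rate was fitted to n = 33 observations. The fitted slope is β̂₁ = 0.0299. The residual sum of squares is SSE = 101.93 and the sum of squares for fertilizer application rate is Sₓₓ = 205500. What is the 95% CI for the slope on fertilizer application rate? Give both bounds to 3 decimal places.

MSE = SSE/(n − 2) = 101.93/31 = 3.28806.
SE(β̂₁) = √(MSE/Sₓₓ) = √(3.28806/205500) = 0.00400004.
df = n − 2 = 31.
t* = t_{0.025, 31} = 2.039513.
Margin = t* × SE = 2.039513 × 0.00400004 = 0.00816.
CI: 0.0299 ± 0.00816 → (0.022, 0.038).
With 95% confidence, each one-unit increase in fertilizer application rate is associated with a change of between 0.022 and 0.038 tonnes/ha in crop yield.

(0.022, 0.038)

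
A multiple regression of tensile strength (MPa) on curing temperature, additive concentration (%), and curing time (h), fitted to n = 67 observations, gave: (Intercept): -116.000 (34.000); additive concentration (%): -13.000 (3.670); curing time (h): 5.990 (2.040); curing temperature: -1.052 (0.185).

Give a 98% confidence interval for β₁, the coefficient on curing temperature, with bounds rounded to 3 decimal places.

Read off: b = -1.052, SE = 0.185 for curing temperature.
df = n − k − 1 = 67 − 3 − 1 = 63.
t* = t_{0.01, 63} = 2.387008.
Margin = t* × SE = 2.387008 × 0.185 = 0.44160.
CI: -1.052 ± 0.44160 → (-1.494, -0.610).

(-1.494, -0.610)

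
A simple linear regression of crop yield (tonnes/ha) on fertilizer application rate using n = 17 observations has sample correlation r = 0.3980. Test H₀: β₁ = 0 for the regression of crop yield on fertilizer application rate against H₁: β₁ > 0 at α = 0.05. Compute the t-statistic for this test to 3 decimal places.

t = 1.680

t = r·√(n − 2)/√(1 − r²) = 0.3980·√15/√0.841596 = 1.680.
df = n − 2 = 15.
One-sided p ≈ 0.0568, which is ≥ 0.05, so fail to reject H₀.
The data do not give significant evidence of a linear association between fertilizer application rate and crop yield.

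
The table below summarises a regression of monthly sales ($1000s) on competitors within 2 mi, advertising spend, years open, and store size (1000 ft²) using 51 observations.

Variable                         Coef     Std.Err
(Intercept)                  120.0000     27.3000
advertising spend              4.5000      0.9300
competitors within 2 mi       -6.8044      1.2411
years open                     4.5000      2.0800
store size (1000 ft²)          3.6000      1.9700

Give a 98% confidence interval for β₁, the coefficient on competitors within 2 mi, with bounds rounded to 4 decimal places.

(-9.7957, -3.8131)

Read off: b = -6.8044, SE = 1.2411 for competitors within 2 mi.
df = n − k − 1 = 51 − 4 − 1 = 46.
t* = t_{0.01, 46} = 2.410188.
Margin = t* × SE = 2.410188 × 1.2411 = 2.991284.
CI: -6.8044 ± 2.991284 → (-9.7957, -3.8131).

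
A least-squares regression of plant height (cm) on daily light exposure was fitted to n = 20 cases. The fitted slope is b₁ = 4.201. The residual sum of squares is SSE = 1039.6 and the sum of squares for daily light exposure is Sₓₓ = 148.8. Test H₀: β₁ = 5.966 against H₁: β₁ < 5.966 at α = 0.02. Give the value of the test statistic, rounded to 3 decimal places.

t = -2.833

MSE = SSE/(n − 2) = 1039.6/18 = 57.7556.
SE(b₁) = √(MSE/Sₓₓ) = √(57.7556/148.8) = 0.623011.
t = (4.201 − 5.966) / 0.623011 = -2.833.
df = n − 2 = 18.
One-sided p ≈ 0.0055, which is < 0.02, so reject H₀.
There is evidence that the true slope on daily light exposure is below 5.966 cm per unit.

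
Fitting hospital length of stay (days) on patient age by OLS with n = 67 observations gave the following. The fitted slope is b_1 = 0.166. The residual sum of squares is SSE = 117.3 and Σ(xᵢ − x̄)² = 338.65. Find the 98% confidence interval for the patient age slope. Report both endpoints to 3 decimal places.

(-0.008, 0.340)

MSE = SSE/(n − 2) = 117.3/65 = 1.80462.
SE(b_1) = √(MSE/Sₓₓ) = √(1.80462/338.65) = 0.072999.
df = n − 2 = 65.
t* = t_{0.01, 65} = 2.385097.
Margin = t* × SE = 2.385097 × 0.072999 = 0.17411.
CI: 0.166 ± 0.17411 → (-0.008, 0.340).
With 98% confidence, each one-unit increase in patient age is associated with a change of between -0.008 and 0.340 days in hospital length of stay.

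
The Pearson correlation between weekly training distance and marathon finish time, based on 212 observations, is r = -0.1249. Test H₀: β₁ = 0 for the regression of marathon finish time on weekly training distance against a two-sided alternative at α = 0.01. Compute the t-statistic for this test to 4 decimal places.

t = -1.8243

t = r·√(n − 2)/√(1 − r²) = -0.1249·√210/√0.9844 = -1.8243.
df = n − 2 = 210.
Two-sided p ≈ 0.0695, which is ≥ 0.01, so fail to reject H₀.
The data do not give significant evidence of a linear association between weekly training distance and marathon finish time.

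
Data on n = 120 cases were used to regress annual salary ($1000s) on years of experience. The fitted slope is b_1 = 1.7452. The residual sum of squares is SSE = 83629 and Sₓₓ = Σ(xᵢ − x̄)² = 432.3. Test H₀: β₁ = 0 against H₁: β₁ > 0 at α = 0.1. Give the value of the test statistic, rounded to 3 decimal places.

MSE = SSE/(n − 2) = 83629/118 = 708.72.
SE(b_1) = √(MSE/Sₓₓ) = √(708.72/432.3) = 1.2804.
t = 1.7452 / 1.2804 = 1.363.
df = n − 2 = 118.
One-sided p ≈ 0.0877, which is < 0.1, so reject H₀.
There is evidence that the true slope on years of experience is positive.

t = 1.363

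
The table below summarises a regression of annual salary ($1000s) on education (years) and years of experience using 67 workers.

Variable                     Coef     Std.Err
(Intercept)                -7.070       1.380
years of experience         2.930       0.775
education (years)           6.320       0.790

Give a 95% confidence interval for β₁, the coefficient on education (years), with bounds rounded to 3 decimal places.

Read off: b = 6.320, SE = 0.790 for education (years).
df = n − k − 1 = 67 − 2 − 1 = 64.
t* = t_{0.025, 64} = 1.99773.
Margin = t* × SE = 1.99773 × 0.790 = 1.57821.
CI: 6.320 ± 1.57821 → (4.742, 7.898).

(4.742, 7.898)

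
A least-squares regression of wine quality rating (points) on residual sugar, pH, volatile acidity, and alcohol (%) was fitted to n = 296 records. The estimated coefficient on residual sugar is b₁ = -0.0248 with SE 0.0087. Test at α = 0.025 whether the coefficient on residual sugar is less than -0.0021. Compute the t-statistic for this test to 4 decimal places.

H₀: β₁ = -0.0021 vs H₁: β₁ < -0.0021.
t = (b₁ − β₁⁰)/SE = (-0.0248 − (-0.0021)) / 0.0087 = -2.6092.
df = n − k − 1 = 296 − 4 − 1 = 291.
One-sided p ≈ 0.0048, which is < 0.025, so reject H₀.
There is evidence that the true slope on residual sugar is below -0.0021 points per unit, holding the other predictors fixed.

t = -2.6092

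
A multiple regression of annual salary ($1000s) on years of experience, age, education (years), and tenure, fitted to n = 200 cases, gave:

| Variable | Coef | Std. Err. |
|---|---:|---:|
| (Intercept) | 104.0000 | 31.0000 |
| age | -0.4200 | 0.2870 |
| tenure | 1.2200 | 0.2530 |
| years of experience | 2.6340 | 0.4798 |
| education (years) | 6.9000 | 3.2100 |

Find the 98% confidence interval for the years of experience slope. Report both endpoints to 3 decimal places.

(1.509, 3.759)

Read off: b = 2.6340, SE = 0.4798 for years of experience.
df = n − k − 1 = 200 − 4 − 1 = 195.
t* = t_{0.01, 195} = 2.345623.
Margin = t* × SE = 2.345623 × 0.4798 = 1.12543.
CI: 2.6340 ± 1.12543 → (1.509, 3.759).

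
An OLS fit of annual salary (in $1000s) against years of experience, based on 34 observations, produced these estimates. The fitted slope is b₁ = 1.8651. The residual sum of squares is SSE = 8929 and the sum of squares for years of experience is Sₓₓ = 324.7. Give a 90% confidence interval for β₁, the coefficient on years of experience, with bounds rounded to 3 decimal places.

MSE = SSE/(n − 2) = 8929/32 = 279.031.
SE(b₁) = √(MSE/Sₓₓ) = √(279.031/324.7) = 0.927012.
df = n − 2 = 32.
t* = t_{0.05, 32} = 1.693889.
Margin = t* × SE = 1.693889 × 0.927012 = 1.57025.
CI: 1.8651 ± 1.57025 → (0.295, 3.435).
With 90% confidence, each one-unit increase in years of experience is associated with a change of between 0.295 and 3.435 $1000s in annual salary.

(0.295, 3.435)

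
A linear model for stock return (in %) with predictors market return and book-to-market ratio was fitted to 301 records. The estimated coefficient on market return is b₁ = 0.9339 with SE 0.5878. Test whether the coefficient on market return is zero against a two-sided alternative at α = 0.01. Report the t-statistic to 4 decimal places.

t = 1.5888

H₀: β₁ = 0 vs H₁: β₁ ≠ 0.
t = (b₁ − β₁⁰)/SE = 0.9339 / 0.5878 = 1.5888.
df = n − k − 1 = 301 − 2 − 1 = 298.
Two-sided p ≈ 0.1132, which is ≥ 0.01, so fail to reject H₀.
The data do not give significant evidence of an association between market return and stock return, after adjusting for the other predictors.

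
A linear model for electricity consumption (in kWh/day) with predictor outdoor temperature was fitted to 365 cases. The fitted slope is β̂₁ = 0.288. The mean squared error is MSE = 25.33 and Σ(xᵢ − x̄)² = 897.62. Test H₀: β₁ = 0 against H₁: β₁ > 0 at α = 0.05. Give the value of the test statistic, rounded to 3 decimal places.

t = 1.714

SE(β̂₁) = √(MSE/Sₓₓ) = √(25.33/897.62) = 0.167985.
t = 0.288 / 0.167985 = 1.714.
df = n − 2 = 363.
One-sided p ≈ 0.0437, which is < 0.05, so reject H₀.
There is evidence that the true slope on outdoor temperature is positive.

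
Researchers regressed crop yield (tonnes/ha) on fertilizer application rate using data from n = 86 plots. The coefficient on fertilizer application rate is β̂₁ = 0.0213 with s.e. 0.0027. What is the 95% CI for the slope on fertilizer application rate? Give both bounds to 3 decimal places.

(0.016, 0.027)

df = n − 2 = 86 − 2 = 84.
t* = t_{0.025, 84} = 1.98861.
Margin = t* × SE = 1.98861 × 0.0027 = 0.00537.
CI: 0.0213 ± 0.00537 → (0.016, 0.027).
With 95% confidence, each one-unit increase in fertilizer application rate is associated with a change of between 0.016 and 0.027 tonnes/ha in crop yield.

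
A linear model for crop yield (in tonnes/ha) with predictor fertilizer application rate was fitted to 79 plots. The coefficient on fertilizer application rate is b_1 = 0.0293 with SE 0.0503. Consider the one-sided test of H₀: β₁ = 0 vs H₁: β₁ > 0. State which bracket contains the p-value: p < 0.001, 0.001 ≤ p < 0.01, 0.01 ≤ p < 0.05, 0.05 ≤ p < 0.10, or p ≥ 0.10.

p ≥ 0.10

t = 0.0293 / 0.0503 = 0.583.
df = n − 2 = 79 − 2 = 77.
One-sided p = P(T_{77} > t) ≈ 0.2810.
So p ≥ 0.10.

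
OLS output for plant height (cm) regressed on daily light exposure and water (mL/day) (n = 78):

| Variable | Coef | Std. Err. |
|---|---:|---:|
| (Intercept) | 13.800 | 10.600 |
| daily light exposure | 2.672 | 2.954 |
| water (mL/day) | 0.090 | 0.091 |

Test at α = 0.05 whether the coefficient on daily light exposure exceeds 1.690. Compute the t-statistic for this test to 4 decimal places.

Read off: b = 2.672, SE = 2.954 for daily light exposure.
H₀: β₁ = 1.690 vs H₁: β₁ > 1.690.
t = (2.672 − 1.690) / 2.954 = 0.3324.
df = n − k − 1 = 78 − 2 − 1 = 75.
One-sided p ≈ 0.3702, which is ≥ 0.05, so fail to reject H₀.
The data do not give significant evidence that the true slope on daily light exposure exceeds 1.690 cm per unit, holding the other predictors fixed.

t = 0.3324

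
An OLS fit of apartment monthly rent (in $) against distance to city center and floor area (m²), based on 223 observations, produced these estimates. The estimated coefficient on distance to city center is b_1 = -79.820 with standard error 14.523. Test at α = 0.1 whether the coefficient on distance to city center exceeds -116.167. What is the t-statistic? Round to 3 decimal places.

H₀: β₁ = -116.167 vs H₁: β₁ > -116.167.
t = (b_1 − β₁⁰)/SE = (-79.820 − (-116.167)) / 14.523 = 2.503.
df = n − k − 1 = 223 − 2 − 1 = 220.
One-sided p ≈ 0.0065, which is < 0.1, so reject H₀.
There is evidence that the true slope on distance to city center exceeds -116.167 $ per unit, holding the other predictors fixed.

t = 2.503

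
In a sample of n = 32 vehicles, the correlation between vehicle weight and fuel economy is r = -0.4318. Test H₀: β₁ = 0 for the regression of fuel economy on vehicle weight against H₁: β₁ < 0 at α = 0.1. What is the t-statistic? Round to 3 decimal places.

t = -2.622

t = r·√(n − 2)/√(1 − r²) = -0.4318·√30/√0.813549 = -2.622.
df = n − 2 = 30.
One-sided p ≈ 0.0068, which is < 0.1, so reject H₀.
There is evidence of a linear association between vehicle weight and fuel economy.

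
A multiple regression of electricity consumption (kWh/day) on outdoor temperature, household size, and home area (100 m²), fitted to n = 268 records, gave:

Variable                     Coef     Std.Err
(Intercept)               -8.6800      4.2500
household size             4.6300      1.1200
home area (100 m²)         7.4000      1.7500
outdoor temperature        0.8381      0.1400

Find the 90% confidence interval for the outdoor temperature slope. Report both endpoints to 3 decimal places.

Read off: b = 0.8381, SE = 0.1400 for outdoor temperature.
df = n − k − 1 = 268 − 3 − 1 = 264.
t* = t_{0.05, 264} = 1.650646.
Margin = t* × SE = 1.650646 × 0.1400 = 0.23109.
CI: 0.8381 ± 0.23109 → (0.607, 1.069).

(0.607, 1.069)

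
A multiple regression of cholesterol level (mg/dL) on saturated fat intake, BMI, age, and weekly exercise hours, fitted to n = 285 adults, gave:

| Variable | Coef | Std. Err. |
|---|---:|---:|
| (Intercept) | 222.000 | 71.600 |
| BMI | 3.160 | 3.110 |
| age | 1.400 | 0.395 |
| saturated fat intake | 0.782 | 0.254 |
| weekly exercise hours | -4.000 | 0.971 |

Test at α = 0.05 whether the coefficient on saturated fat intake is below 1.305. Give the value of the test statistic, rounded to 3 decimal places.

t = -2.059

Read off: b = 0.782, SE = 0.254 for saturated fat intake.
H₀: β₁ = 1.305 vs H₁: β₁ < 1.305.
t = (0.782 − 1.305) / 0.254 = -2.059.
df = n − k − 1 = 285 − 4 − 1 = 280.
One-sided p ≈ 0.0202, which is < 0.05, so reject H₀.
There is evidence that the true slope on saturated fat intake is below 1.305 mg/dL per unit, holding the other predictors fixed.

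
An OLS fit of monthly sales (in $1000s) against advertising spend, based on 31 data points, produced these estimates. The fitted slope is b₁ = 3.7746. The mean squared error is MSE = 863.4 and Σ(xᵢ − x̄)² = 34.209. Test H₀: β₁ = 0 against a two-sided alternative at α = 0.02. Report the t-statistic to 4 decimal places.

SE(b₁) = √(MSE/Sₓₓ) = √(863.4/34.209) = 5.02384.
t = 3.7746 / 5.02384 = 0.7513.
df = n − 2 = 29.
Two-sided p ≈ 0.4585, which is ≥ 0.02, so fail to reject H₀.
The data do not give significant evidence of an association between advertising spend and monthly sales.

t = 0.7513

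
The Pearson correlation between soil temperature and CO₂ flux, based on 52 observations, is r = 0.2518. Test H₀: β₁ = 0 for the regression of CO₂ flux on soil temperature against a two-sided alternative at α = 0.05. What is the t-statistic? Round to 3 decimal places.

t = 1.840

t = r·√(n − 2)/√(1 − r²) = 0.2518·√50/√0.936597 = 1.840.
df = n − 2 = 50.
Two-sided p ≈ 0.0717, which is ≥ 0.05, so fail to reject H₀.
The data do not give significant evidence of a linear association between soil temperature and CO₂ flux.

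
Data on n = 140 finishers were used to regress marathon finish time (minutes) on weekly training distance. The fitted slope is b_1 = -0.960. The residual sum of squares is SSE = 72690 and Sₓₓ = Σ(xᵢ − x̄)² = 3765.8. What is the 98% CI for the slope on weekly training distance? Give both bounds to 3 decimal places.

(-1.840, -0.080)

MSE = SSE/(n − 2) = 72690/138 = 526.739.
SE(b_1) = √(MSE/Sₓₓ) = √(526.739/3765.8) = 0.373998.
df = n − 2 = 138.
t* = t_{0.01, 138} = 2.353673.
Margin = t* × SE = 2.353673 × 0.373998 = 0.88027.
CI: -0.960 ± 0.88027 → (-1.840, -0.080).
With 98% confidence, each one-unit increase in weekly training distance is associated with a change of between -1.840 and -0.080 minutes in marathon finish time.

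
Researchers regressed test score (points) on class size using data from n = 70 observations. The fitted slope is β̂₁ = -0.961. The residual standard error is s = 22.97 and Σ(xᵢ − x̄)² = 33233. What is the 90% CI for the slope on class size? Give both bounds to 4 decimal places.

SE(β̂₁) = s/√Sₓₓ = 22.97/√33233 = 0.126002.
df = n − 2 = 68.
t* = t_{0.05, 68} = 1.667572.
Margin = t* × SE = 1.667572 × 0.126002 = 0.210117.
CI: -0.961 ± 0.210117 → (-1.1711, -0.7509).
With 90% confidence, each one-unit increase in class size is associated with a change of between -1.1711 and -0.7509 points in test score.

(-1.1711, -0.7509)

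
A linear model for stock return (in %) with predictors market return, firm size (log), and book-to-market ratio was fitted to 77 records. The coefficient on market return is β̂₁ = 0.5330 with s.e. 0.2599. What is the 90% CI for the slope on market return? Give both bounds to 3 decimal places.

(0.100, 0.966)

df = n − k − 1 = 77 − 3 − 1 = 73.
t* = t_{0.05, 73} = 1.665996.
Margin = t* × SE = 1.665996 × 0.2599 = 0.43299.
CI: 0.5330 ± 0.43299 → (0.100, 0.966).
With 90% confidence, each one-unit increase in market return is associated with a change of between 0.100 and 0.966 % in stock return, holding the other predictors fixed.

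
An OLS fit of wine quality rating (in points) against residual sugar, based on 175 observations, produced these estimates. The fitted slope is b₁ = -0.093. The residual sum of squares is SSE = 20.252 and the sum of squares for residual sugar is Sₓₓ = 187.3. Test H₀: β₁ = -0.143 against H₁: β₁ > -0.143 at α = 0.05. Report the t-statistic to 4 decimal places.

t = 2.0000

MSE = SSE/(n − 2) = 20.252/173 = 0.117064.
SE(b₁) = √(MSE/Sₓₓ) = √(0.117064/187.3) = 0.0250001.
t = (-0.093 − (-0.143)) / 0.0250001 = 2.0000.
df = n − 2 = 173.
One-sided p ≈ 0.0235, which is < 0.05, so reject H₀.
There is evidence that the true slope on residual sugar exceeds -0.143 points per unit.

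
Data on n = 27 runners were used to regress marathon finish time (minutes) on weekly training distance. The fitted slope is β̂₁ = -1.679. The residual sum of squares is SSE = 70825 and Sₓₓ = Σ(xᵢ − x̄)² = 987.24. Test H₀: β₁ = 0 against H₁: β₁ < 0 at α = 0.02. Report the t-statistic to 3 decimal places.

t = -0.991

MSE = SSE/(n − 2) = 70825/25 = 2833.
SE(β̂₁) = √(MSE/Sₓₓ) = √(2833/987.24) = 1.69399.
t = -1.679 / 1.69399 = -0.991.
df = n − 2 = 25.
One-sided p ≈ 0.1656, which is ≥ 0.02, so fail to reject H₀.
The data do not give significant evidence that the true slope on weekly training distance is negative.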